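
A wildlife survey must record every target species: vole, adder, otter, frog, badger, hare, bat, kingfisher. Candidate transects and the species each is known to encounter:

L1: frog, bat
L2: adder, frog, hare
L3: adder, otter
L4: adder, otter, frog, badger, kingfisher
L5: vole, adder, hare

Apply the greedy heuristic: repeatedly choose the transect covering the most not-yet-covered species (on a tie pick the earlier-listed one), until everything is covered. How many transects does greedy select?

Pick 1: L4 covers 5 new species (adder, otter, frog, badger, kingfisher).
Pick 2: L5 covers 2 new species (vole, hare).
Pick 3: L1 covers 1 new species (bat).
Greedy uses 3 transects.

3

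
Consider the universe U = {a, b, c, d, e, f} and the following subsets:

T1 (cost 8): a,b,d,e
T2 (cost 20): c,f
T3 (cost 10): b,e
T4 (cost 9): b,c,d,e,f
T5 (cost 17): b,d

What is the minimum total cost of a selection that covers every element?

T1, T4 cover every element at cost 8 + 9 = 17.
Any cover uses at least 2 sets; among all covering selections none totals below 17.

17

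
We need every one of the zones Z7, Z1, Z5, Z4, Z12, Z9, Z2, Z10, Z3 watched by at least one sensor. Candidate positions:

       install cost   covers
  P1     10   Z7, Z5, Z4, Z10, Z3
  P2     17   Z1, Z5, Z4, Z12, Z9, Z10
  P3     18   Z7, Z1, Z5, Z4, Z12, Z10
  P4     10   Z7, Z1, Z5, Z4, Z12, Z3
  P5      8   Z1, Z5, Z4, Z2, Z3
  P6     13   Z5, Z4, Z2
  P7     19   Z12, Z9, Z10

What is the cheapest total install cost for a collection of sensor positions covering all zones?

35

P1, P2, P5 cover every zone at install cost 10 + 17 + 8 = 35.
Any cover uses at least 3 sensor positions; among all covering selections none totals below 35.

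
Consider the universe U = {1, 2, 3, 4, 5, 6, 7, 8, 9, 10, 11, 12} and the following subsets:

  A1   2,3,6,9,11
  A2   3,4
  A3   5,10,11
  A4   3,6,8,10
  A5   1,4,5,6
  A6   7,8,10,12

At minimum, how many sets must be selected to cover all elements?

A1, A5, A6 together cover {1, 2, 3, 4, 5, 6, 7, 8, 9, 10, 11, 12} — every element.
No 2 of the 6 sets cover everything (all 15 pairs fall short), so 3 is minimum.

3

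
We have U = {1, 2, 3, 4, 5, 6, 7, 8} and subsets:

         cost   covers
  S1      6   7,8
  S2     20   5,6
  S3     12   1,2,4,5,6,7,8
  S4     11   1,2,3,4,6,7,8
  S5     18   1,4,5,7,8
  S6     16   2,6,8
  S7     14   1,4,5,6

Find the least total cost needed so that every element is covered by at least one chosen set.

S3, S4 cover every element at cost 12 + 11 = 23.
Any cover uses at least 2 sets; among all covering selections none totals below 23.

23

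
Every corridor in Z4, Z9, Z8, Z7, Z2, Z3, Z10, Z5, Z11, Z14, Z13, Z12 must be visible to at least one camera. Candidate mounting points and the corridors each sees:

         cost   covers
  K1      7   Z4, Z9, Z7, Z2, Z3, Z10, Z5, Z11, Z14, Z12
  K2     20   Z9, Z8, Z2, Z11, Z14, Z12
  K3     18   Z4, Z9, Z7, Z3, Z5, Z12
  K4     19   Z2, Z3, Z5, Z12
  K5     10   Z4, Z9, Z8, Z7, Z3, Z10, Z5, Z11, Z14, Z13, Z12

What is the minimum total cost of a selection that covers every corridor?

17

K1, K5 cover every corridor at cost 7 + 10 = 17.
Any cover uses at least 2 camera mounts; among all covering selections none totals below 17.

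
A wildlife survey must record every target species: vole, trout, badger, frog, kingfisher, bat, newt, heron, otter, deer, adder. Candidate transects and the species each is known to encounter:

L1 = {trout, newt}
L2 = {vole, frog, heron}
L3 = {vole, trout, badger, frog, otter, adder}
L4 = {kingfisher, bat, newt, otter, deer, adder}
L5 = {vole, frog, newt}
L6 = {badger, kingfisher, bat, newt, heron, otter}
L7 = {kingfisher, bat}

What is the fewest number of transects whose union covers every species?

3

L2, L3, L4 together cover {vole, trout, badger, frog, kingfisher, bat, newt, heron, otter, deer, adder} — every species.
No 2 of the 7 transects cover everything (all 21 pairs fall short), so 3 is minimum.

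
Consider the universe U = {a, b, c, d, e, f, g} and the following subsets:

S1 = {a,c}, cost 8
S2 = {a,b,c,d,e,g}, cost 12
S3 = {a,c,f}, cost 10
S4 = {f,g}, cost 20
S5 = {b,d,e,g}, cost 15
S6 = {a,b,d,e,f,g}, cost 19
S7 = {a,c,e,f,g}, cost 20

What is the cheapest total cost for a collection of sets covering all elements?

S2, S3 cover every element at cost 12 + 10 = 22.
Any cover uses at least 2 sets; among all covering selections none totals below 22.

22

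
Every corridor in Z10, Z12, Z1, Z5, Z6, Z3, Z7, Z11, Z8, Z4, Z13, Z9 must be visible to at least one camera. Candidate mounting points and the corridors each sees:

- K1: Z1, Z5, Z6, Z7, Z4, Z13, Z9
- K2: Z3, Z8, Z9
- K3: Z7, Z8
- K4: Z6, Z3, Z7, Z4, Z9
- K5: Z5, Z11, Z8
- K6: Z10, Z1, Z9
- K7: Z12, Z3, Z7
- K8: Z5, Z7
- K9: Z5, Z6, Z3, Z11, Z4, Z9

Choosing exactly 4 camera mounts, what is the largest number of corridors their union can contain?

Choosing K1, K5, K6, K7 covers {Z10, Z12, Z1, Z5, Z6, Z3, Z7, Z11, Z8, Z4, Z13, Z9} — 12 corridors.
That is all 12 corridors.

12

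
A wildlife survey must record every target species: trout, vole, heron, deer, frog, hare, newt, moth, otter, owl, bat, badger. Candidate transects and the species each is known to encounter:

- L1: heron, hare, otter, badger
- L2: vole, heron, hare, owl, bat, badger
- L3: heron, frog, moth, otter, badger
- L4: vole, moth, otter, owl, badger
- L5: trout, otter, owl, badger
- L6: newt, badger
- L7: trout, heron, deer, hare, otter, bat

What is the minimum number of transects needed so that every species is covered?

4

L2, L3, L6, L7 together cover {trout, vole, heron, deer, frog, hare, newt, moth, otter, owl, bat, badger} — every species.
No 3 of the 7 transects cover everything (all 35 triples fall short), so 4 is minimum.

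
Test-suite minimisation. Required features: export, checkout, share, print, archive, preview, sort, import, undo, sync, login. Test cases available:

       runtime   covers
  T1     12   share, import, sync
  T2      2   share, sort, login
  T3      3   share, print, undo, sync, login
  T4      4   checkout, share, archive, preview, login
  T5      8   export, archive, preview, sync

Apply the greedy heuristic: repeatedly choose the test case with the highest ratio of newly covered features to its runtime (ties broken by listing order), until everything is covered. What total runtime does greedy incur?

29

Pick 1: T3 adds 5 new (share, print, undo, sync, login) at runtime 3 (ratio 5/3).
Pick 2: T4 adds 3 new (checkout, archive, preview) at runtime 4 (ratio 3/4).
Pick 3: T2 adds 1 new (sort) at runtime 2 (ratio 1/2).
Pick 4: T5 adds 1 new (export) at runtime 8 (ratio 1/8).
Pick 5: T1 adds 1 new (import) at runtime 12 (ratio 1/12).
Greedy total runtime: 3 + 4 + 2 + 8 + 12 = 29.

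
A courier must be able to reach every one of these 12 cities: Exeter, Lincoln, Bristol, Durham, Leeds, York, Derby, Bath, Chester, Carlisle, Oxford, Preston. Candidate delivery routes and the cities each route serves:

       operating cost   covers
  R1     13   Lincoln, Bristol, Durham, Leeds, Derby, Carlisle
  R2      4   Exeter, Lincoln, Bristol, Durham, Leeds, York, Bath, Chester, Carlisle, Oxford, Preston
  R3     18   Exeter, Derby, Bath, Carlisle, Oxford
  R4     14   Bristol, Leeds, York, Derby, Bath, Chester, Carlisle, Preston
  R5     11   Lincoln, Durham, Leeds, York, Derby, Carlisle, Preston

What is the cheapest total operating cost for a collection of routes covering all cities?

15

R2, R5 cover every city at operating cost 4 + 11 = 15.
Any cover uses at least 2 routes; among all covering selections none totals below 15.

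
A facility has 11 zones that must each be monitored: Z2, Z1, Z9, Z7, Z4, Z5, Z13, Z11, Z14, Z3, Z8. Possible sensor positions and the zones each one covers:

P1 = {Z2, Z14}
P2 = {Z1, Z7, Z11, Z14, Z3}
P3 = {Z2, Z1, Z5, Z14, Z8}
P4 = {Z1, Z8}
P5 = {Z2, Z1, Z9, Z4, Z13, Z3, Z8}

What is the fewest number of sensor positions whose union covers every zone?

3

P2, P3, P5 together cover {Z2, Z1, Z9, Z7, Z4, Z5, Z13, Z11, Z14, Z3, Z8} — every zone.
No 2 of the 5 sensor positions cover everything (all 10 pairs fall short), so 3 is minimum.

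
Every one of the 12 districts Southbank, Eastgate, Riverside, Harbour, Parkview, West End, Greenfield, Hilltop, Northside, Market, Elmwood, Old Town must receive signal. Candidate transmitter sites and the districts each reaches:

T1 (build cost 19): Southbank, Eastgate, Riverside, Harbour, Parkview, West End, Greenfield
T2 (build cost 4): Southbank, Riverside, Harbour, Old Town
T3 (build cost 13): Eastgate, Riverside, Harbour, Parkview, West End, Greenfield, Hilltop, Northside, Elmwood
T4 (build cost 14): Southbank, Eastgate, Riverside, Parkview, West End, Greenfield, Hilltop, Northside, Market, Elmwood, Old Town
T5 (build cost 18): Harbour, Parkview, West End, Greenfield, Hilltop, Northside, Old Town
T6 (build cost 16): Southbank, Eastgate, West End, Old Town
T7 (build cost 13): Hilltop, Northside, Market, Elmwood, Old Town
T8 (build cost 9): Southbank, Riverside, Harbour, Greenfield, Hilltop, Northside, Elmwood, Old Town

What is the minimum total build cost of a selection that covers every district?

T2, T4 cover every district at build cost 4 + 14 = 18.
Any cover uses at least 2 transmitter sites; among all covering selections none totals below 18.

18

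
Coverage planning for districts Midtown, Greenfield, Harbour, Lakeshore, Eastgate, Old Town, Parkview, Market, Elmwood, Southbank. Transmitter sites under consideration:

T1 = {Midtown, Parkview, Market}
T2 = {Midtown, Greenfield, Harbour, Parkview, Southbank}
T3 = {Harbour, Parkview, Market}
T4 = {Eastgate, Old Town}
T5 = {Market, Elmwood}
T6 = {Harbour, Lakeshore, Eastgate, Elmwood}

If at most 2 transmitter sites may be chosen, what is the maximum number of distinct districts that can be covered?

Choosing T2, T6 covers {Midtown, Greenfield, Harbour, Lakeshore, Eastgate, Parkview, Elmwood, Southbank} — 8 districts.
No choice of 2 transmitter sites does better; here Old Town, Market are left uncovered.

8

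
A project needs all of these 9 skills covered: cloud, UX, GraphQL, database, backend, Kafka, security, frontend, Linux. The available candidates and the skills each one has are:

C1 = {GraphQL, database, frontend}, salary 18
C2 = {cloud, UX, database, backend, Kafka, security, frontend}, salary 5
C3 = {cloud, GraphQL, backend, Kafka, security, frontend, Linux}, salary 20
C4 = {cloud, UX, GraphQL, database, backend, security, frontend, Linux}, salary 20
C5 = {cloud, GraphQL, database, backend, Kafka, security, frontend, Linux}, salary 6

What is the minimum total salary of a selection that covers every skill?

C2, C5 cover every skill at salary 5 + 6 = 11.
Any cover uses at least 2 candidates; among all covering selections none totals below 11.

11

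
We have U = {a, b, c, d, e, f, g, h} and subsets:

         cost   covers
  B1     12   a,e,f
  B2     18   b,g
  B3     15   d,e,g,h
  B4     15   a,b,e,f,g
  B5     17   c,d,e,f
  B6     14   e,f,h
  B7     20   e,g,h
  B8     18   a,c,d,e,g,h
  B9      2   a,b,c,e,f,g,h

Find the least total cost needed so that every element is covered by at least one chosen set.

B3, B9 cover every element at cost 15 + 2 = 17.
Any cover uses at least 2 sets; among all covering selections none totals below 17.

17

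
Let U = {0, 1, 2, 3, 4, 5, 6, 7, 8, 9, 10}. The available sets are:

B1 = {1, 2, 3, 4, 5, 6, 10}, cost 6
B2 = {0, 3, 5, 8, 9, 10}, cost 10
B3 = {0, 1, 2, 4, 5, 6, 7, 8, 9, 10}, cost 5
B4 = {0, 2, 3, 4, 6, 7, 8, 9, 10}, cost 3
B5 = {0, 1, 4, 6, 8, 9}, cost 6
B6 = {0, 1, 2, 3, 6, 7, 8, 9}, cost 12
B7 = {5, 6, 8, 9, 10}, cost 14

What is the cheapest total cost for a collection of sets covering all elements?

8

B3, B4 cover every element at cost 5 + 3 = 8.
Any cover uses at least 2 sets; among all covering selections none totals below 8.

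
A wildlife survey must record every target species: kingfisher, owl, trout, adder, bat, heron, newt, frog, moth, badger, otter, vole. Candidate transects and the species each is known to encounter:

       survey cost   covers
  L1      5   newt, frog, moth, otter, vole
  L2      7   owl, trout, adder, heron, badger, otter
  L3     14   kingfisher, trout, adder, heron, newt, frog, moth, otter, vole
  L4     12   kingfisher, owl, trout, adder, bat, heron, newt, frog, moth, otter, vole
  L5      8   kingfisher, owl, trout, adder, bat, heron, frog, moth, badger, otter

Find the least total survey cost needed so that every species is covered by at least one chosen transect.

L1, L5 cover every species at survey cost 5 + 8 = 13.
Any cover uses at least 2 transects; among all covering selections none totals below 13.

13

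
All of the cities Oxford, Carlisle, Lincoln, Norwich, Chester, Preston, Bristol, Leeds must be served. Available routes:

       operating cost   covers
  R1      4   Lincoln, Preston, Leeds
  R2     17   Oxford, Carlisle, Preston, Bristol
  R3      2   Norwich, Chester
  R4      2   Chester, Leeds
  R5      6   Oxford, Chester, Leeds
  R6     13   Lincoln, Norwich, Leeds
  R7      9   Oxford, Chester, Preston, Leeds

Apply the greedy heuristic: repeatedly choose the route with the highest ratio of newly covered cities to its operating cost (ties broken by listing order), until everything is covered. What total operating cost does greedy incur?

23

Pick 1: R3 adds 2 new (Norwich, Chester) at operating cost 2 (ratio 2/2).
Pick 2: R1 adds 3 new (Lincoln, Preston, Leeds) at operating cost 4 (ratio 3/4).
Pick 3: R2 adds 3 new (Oxford, Carlisle, Bristol) at operating cost 17 (ratio 3/17).
Greedy total operating cost: 2 + 4 + 17 = 23.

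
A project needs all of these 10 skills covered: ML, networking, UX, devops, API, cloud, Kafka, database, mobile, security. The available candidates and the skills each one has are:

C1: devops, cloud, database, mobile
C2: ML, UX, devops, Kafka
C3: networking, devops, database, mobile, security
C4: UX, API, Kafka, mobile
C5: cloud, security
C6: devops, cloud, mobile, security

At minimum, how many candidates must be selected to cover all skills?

C1, C2, C3, C4 together cover {ML, networking, UX, devops, API, cloud, Kafka, database, mobile, security} — every skill.
No 3 of the 6 candidates cover everything (all 20 triples fall short), so 4 is minimum.

4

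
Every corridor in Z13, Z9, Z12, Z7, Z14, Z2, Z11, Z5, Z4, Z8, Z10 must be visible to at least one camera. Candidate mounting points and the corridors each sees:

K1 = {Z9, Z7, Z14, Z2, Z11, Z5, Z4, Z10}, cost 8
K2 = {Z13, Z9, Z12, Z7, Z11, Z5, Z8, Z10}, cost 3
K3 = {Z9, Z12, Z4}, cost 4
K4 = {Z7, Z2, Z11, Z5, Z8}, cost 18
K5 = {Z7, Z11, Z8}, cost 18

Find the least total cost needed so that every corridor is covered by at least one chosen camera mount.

11

K1, K2 cover every corridor at cost 8 + 3 = 11.
Any cover uses at least 2 camera mounts; among all covering selections none totals below 11.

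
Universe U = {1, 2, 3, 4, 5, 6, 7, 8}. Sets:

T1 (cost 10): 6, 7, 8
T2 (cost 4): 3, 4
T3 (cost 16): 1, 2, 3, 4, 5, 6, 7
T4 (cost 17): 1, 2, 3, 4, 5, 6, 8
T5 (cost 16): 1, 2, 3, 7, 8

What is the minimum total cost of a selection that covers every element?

T1, T3 cover every element at cost 10 + 16 = 26.
Any cover uses at least 2 sets; among all covering selections none totals below 26.
Greedy by coverage-per-cost would pick T2, T3, T1 for 30 — worse than the optimum 26.

26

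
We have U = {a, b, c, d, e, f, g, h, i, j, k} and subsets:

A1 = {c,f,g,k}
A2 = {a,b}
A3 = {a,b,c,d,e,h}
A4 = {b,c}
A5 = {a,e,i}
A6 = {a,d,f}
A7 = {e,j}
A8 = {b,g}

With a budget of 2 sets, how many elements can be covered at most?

Choosing A1, A3 covers {a, b, c, d, e, f, g, h, k} — 9 elements.
No choice of 2 sets does better; here i, j are left uncovered.

9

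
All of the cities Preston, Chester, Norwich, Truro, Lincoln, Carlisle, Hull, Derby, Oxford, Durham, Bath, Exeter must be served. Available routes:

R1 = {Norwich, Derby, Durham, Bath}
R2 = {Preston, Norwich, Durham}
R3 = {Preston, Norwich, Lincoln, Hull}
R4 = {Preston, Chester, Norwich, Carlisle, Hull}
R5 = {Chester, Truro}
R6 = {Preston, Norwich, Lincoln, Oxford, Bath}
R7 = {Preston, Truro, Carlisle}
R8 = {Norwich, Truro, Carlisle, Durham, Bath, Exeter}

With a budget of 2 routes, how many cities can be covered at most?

9

Choosing R3, R8 covers {Preston, Norwich, Truro, Lincoln, Carlisle, Hull, Durham, Bath, Exeter} — 9 cities.
No choice of 2 routes does better; here Chester, Derby, Oxford are left uncovered.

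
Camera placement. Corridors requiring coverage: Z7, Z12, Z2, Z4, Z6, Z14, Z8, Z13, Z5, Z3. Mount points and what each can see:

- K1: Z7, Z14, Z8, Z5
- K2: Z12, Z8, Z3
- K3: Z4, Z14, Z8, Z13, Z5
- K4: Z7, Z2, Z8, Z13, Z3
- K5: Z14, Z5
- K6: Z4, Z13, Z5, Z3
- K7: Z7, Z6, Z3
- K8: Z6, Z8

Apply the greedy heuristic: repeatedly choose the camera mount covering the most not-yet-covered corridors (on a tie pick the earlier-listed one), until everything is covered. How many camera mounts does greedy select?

4

Pick 1: K3 covers 5 new corridors (Z4, Z14, Z8, Z13, Z5).
Pick 2: K4 covers 3 new corridors (Z7, Z2, Z3).
Pick 3: K2 covers 1 new corridors (Z12).
Pick 4: K7 covers 1 new corridors (Z6).
Greedy uses 4 camera mounts.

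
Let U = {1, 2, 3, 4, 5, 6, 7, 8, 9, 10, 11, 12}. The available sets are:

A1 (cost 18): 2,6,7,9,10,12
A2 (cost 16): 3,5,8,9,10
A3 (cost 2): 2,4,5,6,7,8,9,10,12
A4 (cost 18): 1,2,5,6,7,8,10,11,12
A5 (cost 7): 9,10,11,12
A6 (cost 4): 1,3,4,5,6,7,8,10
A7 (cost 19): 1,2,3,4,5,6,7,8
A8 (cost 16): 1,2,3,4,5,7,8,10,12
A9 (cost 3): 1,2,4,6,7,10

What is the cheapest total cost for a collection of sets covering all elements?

A3, A5, A6 cover every element at cost 2 + 7 + 4 = 13.
Any cover uses at least 2 sets; among all covering selections none totals below 13.

13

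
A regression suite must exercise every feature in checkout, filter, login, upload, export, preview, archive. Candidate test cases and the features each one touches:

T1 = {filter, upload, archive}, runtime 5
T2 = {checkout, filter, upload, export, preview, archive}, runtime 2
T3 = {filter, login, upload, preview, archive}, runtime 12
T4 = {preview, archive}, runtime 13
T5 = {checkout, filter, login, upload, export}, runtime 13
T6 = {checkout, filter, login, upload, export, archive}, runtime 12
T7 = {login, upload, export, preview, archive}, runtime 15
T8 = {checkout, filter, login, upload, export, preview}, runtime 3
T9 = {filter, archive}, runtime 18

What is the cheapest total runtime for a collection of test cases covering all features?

5

T2, T8 cover every feature at runtime 2 + 3 = 5.
Any cover uses at least 2 test cases; among all covering selections none totals below 5.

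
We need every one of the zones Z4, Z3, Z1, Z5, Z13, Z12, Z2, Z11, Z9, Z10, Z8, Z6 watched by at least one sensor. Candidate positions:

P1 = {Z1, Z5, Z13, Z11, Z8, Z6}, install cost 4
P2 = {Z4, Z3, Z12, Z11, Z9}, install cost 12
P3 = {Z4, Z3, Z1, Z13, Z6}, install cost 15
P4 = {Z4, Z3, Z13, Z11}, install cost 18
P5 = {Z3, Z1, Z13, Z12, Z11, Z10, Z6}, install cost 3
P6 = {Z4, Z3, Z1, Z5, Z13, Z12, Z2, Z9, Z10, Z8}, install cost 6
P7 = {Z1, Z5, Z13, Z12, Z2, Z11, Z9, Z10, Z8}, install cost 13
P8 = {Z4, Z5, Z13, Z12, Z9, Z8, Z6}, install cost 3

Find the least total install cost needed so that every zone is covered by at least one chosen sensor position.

9

P5, P6 cover every zone at install cost 3 + 6 = 9.
Any cover uses at least 2 sensor positions; among all covering selections none totals below 9.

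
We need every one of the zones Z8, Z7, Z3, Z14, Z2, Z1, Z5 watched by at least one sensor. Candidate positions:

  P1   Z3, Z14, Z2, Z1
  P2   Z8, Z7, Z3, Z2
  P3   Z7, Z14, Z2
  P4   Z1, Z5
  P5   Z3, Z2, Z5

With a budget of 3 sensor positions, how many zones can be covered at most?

Choosing P1, P2, P4 covers {Z8, Z7, Z3, Z14, Z2, Z1, Z5} — 7 zones.
That is all 7 zones.

7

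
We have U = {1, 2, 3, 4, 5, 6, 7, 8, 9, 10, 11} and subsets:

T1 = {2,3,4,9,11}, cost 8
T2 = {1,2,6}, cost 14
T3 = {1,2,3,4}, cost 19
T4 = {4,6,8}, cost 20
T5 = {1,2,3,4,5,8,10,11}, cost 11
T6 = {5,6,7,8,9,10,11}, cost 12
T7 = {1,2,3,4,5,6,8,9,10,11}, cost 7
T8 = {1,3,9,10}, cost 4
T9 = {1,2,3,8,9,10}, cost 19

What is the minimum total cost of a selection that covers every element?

19

T6, T7 cover every element at cost 12 + 7 = 19.
Any cover uses at least 2 sets; among all covering selections none totals below 19.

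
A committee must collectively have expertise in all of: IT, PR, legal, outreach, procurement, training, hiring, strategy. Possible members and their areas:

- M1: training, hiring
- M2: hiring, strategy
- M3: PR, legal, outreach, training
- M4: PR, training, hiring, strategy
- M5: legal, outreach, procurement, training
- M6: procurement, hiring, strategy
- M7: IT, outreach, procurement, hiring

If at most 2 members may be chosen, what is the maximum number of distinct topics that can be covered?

Choosing M3, M6 covers {PR, legal, outreach, procurement, training, hiring, strategy} — 7 topics.
No choice of 2 members does better; here IT is left uncovered.

7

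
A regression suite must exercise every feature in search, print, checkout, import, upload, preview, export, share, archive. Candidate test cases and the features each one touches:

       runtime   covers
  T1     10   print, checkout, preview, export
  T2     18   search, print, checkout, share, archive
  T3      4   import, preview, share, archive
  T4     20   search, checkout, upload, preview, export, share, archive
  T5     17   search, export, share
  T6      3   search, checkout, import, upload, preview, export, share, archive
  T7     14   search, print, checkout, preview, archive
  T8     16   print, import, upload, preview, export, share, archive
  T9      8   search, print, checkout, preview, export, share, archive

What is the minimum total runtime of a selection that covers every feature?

T6, T9 cover every feature at runtime 3 + 8 = 11.
Any cover uses at least 2 test cases; among all covering selections none totals below 11.

11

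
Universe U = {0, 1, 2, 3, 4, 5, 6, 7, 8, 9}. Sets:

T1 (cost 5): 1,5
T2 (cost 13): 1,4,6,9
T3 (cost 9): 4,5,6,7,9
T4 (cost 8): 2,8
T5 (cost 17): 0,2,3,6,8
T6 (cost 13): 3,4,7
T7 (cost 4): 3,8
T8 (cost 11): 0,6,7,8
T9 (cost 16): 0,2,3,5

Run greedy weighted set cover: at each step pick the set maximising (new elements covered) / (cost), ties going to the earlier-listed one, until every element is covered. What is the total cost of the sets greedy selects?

37

Pick 1: T3 adds 5 new (4, 5, 6, 7, 9) at cost 9 (ratio 5/9).
Pick 2: T7 adds 2 new (3, 8) at cost 4 (ratio 2/4).
Pick 3: T1 adds 1 new (1) at cost 5 (ratio 1/5).
Pick 4: T4 adds 1 new (2) at cost 8 (ratio 1/8).
Pick 5: T8 adds 1 new (0) at cost 11 (ratio 1/11).
Greedy total cost: 9 + 4 + 5 + 8 + 11 = 37. (The true optimum is 31, so greedy overshoots here.)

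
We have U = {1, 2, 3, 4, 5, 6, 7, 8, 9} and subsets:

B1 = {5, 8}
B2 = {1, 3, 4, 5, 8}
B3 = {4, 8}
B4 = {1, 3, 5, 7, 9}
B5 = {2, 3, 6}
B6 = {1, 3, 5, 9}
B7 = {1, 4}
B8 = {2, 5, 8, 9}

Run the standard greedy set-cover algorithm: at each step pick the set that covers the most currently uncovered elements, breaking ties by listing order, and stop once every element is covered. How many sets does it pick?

3

Pick 1: B2 covers 5 new elements (1, 3, 4, 5, 8).
Pick 2: B4 covers 2 new elements (7, 9).
Pick 3: B5 covers 2 new elements (2, 6).
Greedy uses 3 sets.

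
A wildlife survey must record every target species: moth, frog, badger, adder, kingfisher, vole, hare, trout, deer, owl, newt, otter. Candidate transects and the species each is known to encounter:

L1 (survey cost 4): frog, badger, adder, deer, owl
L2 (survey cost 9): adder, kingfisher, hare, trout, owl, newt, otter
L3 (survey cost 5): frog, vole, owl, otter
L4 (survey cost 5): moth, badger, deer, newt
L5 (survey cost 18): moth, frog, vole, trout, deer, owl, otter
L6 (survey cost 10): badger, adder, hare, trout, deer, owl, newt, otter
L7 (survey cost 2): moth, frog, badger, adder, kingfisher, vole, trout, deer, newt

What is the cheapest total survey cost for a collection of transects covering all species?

L2, L7 cover every species at survey cost 9 + 2 = 11.
Any cover uses at least 2 transects; among all covering selections none totals below 11.

11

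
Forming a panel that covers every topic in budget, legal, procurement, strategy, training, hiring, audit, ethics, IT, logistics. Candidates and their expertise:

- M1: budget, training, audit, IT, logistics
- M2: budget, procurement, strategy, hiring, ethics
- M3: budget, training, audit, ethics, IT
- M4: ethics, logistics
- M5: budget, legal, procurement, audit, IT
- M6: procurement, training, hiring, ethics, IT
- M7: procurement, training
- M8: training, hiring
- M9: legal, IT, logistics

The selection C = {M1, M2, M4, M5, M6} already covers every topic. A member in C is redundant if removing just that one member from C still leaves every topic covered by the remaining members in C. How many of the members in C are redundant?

Drop M1: the rest still cover every topic — redundant.
Drop M2: strategy uncovered — not redundant.
Drop M4: the rest still cover every topic — redundant.
Drop M5: legal uncovered — not redundant.
Drop M6: the rest still cover every topic — redundant.
3 redundant: M1, M4, M6.

3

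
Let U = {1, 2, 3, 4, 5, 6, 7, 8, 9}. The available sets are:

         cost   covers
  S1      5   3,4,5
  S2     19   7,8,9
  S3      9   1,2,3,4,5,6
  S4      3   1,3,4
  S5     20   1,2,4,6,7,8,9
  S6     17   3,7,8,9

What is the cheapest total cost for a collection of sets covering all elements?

25

S1, S5 cover every element at cost 5 + 20 = 25.
Any cover uses at least 2 sets; among all covering selections none totals below 25.
Greedy by coverage-per-cost would pick S4, S3, S6 for 29 — worse than the optimum 25.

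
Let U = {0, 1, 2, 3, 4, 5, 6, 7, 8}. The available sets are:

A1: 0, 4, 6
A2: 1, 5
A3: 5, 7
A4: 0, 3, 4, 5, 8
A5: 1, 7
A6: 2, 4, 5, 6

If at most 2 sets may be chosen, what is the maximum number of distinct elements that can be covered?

Choosing A4, A5 covers {0, 1, 3, 4, 5, 7, 8} — 7 elements.
No choice of 2 sets does better; here 2, 6 are left uncovered.

7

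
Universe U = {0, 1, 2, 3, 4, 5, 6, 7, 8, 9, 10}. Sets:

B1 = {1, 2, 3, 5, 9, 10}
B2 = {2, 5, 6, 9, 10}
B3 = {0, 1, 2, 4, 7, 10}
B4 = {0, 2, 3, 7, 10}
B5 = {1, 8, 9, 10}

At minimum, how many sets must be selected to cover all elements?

B1, B2, B3, B5 together cover {0, 1, 2, 3, 4, 5, 6, 7, 8, 9, 10} — every element.
No 3 of the 5 sets cover everything (all 10 triples fall short), so 4 is minimum.

4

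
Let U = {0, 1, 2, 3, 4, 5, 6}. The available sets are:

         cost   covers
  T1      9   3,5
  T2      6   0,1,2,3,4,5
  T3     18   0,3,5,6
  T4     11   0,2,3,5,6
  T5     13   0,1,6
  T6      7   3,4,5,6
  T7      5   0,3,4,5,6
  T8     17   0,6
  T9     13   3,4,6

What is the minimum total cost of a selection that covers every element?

11

T2, T7 cover every element at cost 6 + 5 = 11.
Any cover uses at least 2 sets; among all covering selections none totals below 11.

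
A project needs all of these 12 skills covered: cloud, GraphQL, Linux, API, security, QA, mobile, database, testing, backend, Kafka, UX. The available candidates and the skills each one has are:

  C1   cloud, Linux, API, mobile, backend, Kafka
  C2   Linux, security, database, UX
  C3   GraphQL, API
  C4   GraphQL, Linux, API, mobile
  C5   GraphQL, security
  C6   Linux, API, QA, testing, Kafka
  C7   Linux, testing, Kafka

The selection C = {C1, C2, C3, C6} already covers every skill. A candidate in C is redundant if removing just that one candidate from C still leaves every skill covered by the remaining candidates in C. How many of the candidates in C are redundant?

0

Drop C1: cloud, mobile, backend uncovered — not redundant.
Drop C2: security, database, UX uncovered — not redundant.
Drop C3: GraphQL uncovered — not redundant.
Drop C6: QA, testing uncovered — not redundant.
None of the candidates in C is redundant.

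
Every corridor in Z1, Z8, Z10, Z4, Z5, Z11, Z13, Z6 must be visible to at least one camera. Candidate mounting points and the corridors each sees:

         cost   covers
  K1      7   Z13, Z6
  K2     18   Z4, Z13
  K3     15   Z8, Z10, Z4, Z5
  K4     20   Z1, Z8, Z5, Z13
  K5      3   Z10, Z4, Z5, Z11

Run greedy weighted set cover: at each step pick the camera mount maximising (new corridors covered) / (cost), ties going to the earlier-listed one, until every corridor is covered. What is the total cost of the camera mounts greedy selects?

Pick 1: K5 adds 4 new (Z10, Z4, Z5, Z11) at cost 3 (ratio 4/3).
Pick 2: K1 adds 2 new (Z13, Z6) at cost 7 (ratio 2/7).
Pick 3: K4 adds 2 new (Z1, Z8) at cost 20 (ratio 2/20).
Greedy total cost: 3 + 7 + 20 = 30.

30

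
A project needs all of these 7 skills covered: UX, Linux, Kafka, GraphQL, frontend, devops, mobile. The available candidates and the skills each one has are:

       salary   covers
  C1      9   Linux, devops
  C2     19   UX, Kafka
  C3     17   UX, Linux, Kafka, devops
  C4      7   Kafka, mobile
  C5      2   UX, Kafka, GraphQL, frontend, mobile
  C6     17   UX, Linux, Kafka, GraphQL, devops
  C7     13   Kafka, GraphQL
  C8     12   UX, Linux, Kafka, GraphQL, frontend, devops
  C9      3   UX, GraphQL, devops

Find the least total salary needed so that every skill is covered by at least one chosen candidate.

C1, C5 cover every skill at salary 9 + 2 = 11.
Any cover uses at least 2 candidates; among all covering selections none totals below 11.
Greedy by coverage-per-salary would pick C5, C9, C1 for 14 — worse than the optimum 11.

11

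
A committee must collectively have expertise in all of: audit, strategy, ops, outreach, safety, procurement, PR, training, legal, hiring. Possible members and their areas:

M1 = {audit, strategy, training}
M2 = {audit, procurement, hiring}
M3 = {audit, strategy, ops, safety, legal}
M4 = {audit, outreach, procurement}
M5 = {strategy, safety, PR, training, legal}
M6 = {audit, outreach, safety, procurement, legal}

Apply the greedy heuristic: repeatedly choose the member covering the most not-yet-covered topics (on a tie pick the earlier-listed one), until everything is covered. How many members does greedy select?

4

Pick 1: M3 covers 5 new topics (audit, strategy, ops, safety, legal).
Pick 2: M2 covers 2 new topics (procurement, hiring).
Pick 3: M5 covers 2 new topics (PR, training).
Pick 4: M4 covers 1 new topics (outreach).
Greedy uses 4 members.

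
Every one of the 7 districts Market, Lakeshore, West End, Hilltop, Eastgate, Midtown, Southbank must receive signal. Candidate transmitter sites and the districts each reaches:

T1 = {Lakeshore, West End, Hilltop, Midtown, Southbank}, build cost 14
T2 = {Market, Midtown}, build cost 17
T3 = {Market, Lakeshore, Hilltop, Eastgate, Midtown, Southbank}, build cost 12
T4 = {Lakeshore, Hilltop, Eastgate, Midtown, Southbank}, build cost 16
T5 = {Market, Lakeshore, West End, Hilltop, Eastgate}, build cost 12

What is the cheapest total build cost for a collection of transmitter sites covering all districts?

24

T3, T5 cover every district at build cost 12 + 12 = 24.
Any cover uses at least 2 transmitter sites; among all covering selections none totals below 24.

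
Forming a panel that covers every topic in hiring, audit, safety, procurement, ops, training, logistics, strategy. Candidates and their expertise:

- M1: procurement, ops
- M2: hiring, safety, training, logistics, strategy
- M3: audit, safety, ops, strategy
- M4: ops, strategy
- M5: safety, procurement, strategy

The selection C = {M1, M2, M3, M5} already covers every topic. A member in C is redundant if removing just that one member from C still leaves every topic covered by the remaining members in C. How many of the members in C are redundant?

Drop M1: the rest still cover every topic — redundant.
Drop M2: hiring, training, logistics uncovered — not redundant.
Drop M3: audit uncovered — not redundant.
Drop M5: the rest still cover every topic — redundant.
2 redundant: M1, M5.

2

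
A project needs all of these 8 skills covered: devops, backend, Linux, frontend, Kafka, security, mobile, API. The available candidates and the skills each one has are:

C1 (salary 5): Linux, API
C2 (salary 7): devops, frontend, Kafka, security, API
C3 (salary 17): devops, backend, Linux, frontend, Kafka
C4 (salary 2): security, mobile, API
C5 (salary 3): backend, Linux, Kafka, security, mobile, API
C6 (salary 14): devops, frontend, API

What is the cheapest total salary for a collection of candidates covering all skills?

C2, C5 cover every skill at salary 7 + 3 = 10.
Any cover uses at least 2 candidates; among all covering selections none totals below 10.

10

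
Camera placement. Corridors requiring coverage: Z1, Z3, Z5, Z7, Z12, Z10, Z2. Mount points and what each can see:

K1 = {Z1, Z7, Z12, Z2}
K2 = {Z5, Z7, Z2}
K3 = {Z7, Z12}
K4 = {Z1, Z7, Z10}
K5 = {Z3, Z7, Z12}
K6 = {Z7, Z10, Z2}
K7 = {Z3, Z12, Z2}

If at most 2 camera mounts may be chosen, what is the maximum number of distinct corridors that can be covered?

6

Choosing K4, K7 covers {Z1, Z3, Z7, Z12, Z10, Z2} — 6 corridors.
No choice of 2 camera mounts does better; here Z5 is left uncovered.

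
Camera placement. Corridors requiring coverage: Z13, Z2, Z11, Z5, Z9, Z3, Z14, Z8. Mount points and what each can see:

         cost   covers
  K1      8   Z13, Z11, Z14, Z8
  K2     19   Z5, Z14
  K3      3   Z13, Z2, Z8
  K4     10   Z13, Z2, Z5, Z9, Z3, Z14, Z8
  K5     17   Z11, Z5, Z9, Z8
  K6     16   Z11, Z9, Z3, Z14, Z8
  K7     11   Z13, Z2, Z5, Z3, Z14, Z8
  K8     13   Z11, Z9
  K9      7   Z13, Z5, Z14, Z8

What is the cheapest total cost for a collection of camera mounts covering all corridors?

K1, K4 cover every corridor at cost 8 + 10 = 18.
Any cover uses at least 2 camera mounts; among all covering selections none totals below 18.
Greedy by coverage-per-cost would pick K3, K4, K1 for 21 — worse than the optimum 18.

18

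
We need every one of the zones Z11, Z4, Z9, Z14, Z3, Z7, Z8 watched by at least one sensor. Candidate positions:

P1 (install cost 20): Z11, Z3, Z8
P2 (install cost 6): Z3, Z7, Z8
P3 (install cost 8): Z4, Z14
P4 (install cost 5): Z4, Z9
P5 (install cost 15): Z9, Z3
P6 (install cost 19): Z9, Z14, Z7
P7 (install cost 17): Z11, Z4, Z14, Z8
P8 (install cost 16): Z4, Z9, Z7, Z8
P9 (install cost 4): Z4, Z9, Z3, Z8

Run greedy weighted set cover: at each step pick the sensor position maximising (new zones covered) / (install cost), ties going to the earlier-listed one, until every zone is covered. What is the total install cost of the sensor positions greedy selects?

35

Pick 1: P9 adds 4 new (Z4, Z9, Z3, Z8) at install cost 4 (ratio 4/4).
Pick 2: P2 adds 1 new (Z7) at install cost 6 (ratio 1/6).
Pick 3: P3 adds 1 new (Z14) at install cost 8 (ratio 1/8).
Pick 4: P7 adds 1 new (Z11) at install cost 17 (ratio 1/17).
Greedy total install cost: 4 + 6 + 8 + 17 = 35. (The true optimum is 27, so greedy overshoots here.)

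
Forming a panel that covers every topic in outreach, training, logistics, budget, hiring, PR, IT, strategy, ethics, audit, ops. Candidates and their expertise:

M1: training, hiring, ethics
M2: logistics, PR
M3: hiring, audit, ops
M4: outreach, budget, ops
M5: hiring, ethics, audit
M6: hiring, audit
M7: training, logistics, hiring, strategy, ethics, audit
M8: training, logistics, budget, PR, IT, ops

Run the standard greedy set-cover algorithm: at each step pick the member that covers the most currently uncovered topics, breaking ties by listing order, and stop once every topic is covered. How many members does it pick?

Pick 1: M7 covers 6 new topics (training, logistics, hiring, strategy, ethics, audit).
Pick 2: M8 covers 4 new topics (budget, PR, IT, ops).
Pick 3: M4 covers 1 new topics (outreach).
Greedy uses 3 members.

3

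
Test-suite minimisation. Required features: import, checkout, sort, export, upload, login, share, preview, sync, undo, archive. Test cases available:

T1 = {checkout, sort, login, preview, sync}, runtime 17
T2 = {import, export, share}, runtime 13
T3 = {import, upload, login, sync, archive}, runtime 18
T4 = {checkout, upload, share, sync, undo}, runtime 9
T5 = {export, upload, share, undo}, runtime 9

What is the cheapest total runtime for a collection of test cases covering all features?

T1, T3, T5 cover every feature at runtime 17 + 18 + 9 = 44.
Any cover uses at least 3 test cases; among all covering selections none totals below 44.
Greedy by coverage-per-runtime would pick T4, T1, T2, T3 for 57 — worse than the optimum 44.

44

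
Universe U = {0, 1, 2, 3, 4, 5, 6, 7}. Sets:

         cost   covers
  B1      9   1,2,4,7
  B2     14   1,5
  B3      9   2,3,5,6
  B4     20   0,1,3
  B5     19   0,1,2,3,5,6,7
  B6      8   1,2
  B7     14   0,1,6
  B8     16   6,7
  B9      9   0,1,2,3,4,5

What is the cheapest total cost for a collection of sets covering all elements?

25

B8, B9 cover every element at cost 16 + 9 = 25.
Any cover uses at least 2 sets; among all covering selections none totals below 25.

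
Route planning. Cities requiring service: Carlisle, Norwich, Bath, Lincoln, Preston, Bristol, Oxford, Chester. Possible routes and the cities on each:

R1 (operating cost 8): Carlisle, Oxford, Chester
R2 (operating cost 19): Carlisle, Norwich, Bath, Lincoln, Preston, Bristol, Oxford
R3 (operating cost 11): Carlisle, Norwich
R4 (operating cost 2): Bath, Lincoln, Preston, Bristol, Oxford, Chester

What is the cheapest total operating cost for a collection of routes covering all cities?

13

R3, R4 cover every city at operating cost 11 + 2 = 13.
Any cover uses at least 2 routes; among all covering selections none totals below 13.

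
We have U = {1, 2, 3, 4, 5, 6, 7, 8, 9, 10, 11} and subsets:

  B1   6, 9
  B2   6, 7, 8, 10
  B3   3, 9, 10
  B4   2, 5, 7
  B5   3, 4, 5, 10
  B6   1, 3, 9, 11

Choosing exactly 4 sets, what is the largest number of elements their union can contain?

Choosing B2, B4, B5, B6 covers {1, 2, 3, 4, 5, 6, 7, 8, 9, 10, 11} — 11 elements.
That is all 11 elements.

11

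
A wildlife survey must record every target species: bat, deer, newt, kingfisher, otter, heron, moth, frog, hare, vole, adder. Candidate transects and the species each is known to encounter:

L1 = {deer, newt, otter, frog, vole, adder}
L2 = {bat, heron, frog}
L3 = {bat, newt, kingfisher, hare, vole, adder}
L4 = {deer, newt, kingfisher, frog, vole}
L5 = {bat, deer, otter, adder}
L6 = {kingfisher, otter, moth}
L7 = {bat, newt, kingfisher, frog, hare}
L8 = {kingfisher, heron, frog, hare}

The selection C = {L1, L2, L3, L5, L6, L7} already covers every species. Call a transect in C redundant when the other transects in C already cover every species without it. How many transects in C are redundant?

Drop L1: the rest still cover every species — redundant.
Drop L2: heron uncovered — not redundant.
Drop L3: the rest still cover every species — redundant.
Drop L5: the rest still cover every species — redundant.
Drop L6: moth uncovered — not redundant.
Drop L7: the rest still cover every species — redundant.
4 redundant: L1, L3, L5, L7.

4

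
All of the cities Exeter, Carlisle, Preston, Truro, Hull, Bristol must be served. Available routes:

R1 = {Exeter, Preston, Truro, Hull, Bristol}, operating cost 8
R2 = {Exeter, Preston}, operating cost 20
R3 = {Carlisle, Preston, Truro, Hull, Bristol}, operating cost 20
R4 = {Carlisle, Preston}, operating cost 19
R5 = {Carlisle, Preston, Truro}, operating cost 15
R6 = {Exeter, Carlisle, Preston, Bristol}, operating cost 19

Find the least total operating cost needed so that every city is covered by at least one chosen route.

23

R1, R5 cover every city at operating cost 8 + 15 = 23.
Any cover uses at least 2 routes; among all covering selections none totals below 23.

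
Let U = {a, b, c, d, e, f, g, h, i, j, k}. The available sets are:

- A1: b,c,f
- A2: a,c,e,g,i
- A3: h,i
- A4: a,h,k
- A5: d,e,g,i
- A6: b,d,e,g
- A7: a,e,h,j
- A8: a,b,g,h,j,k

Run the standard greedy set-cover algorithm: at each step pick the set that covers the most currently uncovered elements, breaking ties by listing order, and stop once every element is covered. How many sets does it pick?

4

Pick 1: A8 covers 6 new elements (a, b, g, h, j, k).
Pick 2: A2 covers 3 new elements (c, e, i).
Pick 3: A1 covers 1 new elements (f).
Pick 4: A5 covers 1 new elements (d).
Greedy uses 4 sets. (The true minimum is 3.)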